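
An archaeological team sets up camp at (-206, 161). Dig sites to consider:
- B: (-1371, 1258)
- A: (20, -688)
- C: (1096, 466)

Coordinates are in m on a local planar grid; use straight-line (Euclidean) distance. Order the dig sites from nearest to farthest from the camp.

A, C, B

Computing each straight-line distance from (-206, 161):
A (20, -688): 878.6 m
C (1096, 466): 1337.2 m
B (-1371, 1258): 1600.2 m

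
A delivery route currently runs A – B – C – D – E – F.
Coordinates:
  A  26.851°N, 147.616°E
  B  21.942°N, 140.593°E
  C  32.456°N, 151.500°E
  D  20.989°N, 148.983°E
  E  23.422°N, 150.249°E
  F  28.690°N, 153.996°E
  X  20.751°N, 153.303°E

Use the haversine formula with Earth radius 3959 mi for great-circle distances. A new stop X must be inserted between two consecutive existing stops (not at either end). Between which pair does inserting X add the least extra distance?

between C and D

Added distance for inserting X between each consecutive pair:
A–B: 818.8 mi
B–C: 651.0 mi
C–D: 288.4 mi
D–E: 361.7 mi
E–F: 387.3 mi
Smallest added distance is 288.4 mi, inserting between C and D.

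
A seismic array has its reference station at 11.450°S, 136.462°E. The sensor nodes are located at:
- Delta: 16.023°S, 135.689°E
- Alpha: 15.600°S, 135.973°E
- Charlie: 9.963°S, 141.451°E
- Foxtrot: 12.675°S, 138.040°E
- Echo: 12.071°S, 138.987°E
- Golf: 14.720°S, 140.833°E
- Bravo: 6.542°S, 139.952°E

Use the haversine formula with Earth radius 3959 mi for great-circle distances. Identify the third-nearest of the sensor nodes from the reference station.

Alpha

Distances from the reference station (11.450°S, 136.462°E):
Foxtrot: 136.1 mi
Echo: 176.1 mi
Alpha: 288.6 mi
Delta: 320.2 mi
Charlie: 354.0 mi
Golf: 370.9 mi
Bravo: 414.4 mi
The third-nearest is Alpha at 288.6 mi.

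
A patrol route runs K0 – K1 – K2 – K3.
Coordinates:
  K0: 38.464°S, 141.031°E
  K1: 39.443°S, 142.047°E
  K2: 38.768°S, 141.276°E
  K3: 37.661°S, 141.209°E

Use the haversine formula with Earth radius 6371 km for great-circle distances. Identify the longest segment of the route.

K0–K1

Leg distances:
K0→K1: 139.9 km
K1→K2: 100.3 km
K2→K3: 123.2 km
The longest leg is K0–K1 at 139.9 km.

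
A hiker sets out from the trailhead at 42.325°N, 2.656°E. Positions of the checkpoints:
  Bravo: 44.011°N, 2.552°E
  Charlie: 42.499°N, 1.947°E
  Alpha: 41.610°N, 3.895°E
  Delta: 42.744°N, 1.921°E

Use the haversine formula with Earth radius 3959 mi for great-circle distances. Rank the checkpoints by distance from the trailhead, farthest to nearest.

Bravo, Alpha, Delta, Charlie

Distances from the trailhead:
Bravo 44.011°N, 2.552°E: 116.6 mi
Alpha 41.610°N, 3.895°E: 80.6 mi
Delta 42.744°N, 1.921°E: 47.3 mi
Charlie 42.499°N, 1.947°E: 38.1 mi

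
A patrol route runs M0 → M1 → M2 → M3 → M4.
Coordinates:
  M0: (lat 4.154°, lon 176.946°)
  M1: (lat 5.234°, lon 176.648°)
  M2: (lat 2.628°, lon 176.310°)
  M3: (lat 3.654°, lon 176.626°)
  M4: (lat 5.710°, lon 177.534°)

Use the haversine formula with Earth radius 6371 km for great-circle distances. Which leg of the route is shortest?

M2–M3

Leg distances:
M0→M1: 124.5 km
M1→M2: 292.2 km
M2→M3: 119.4 km
M3→M4: 249.8 km
The shortest leg is M2–M3 at 119.4 km.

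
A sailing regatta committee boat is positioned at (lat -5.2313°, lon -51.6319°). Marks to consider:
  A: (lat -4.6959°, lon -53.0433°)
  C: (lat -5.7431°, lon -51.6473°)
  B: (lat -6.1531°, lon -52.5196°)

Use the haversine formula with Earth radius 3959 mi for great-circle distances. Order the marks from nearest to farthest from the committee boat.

Distances from the committee boat:
C (lat -5.7431°, lon -51.6473°): 35.4 mi
B (lat -6.1531°, lon -52.5196°): 88.2 mi
A (lat -4.6959°, lon -53.0433°): 104.0 mi

C, B, A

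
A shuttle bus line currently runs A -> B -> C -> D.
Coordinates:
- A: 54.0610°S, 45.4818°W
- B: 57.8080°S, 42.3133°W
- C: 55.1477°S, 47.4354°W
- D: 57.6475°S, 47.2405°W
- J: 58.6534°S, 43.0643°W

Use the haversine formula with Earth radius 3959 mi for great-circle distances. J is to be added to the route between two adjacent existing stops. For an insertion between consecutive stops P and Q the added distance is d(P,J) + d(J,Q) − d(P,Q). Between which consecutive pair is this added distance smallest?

between B and C

Added distance for inserting J between each consecutive pair:
A–B: 108.6 mi
B–C: 89.2 mi
C–D: 287.4 mi
Smallest added distance is 89.2 mi, inserting between B and C.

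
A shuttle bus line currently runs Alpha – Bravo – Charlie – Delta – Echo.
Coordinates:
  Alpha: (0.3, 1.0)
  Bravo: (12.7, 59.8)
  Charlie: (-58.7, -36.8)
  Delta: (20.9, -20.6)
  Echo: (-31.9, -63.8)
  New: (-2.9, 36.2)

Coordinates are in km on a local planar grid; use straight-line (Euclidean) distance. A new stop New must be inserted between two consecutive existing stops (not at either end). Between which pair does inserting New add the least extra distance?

between Bravo and Charlie

Added distance for inserting New between each consecutive pair:
Alpha–Bravo: 3.5 km
Bravo–Charlie: 0.1 km
Charlie–Delta: 72.2 km
Delta–Echo: 97.5 km
Smallest added distance is 0.1 km, inserting between Bravo and Charlie.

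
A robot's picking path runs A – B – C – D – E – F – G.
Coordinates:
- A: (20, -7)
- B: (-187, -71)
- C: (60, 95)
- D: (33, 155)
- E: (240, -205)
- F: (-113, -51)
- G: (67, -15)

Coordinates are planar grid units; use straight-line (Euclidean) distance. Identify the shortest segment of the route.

Leg distances:
A→B: 216.7
B→C: 297.6
C→D: 65.8
D→E: 415.3
E→F: 385.1
F→G: 183.6
The shortest leg is C–D at 65.8.

C–D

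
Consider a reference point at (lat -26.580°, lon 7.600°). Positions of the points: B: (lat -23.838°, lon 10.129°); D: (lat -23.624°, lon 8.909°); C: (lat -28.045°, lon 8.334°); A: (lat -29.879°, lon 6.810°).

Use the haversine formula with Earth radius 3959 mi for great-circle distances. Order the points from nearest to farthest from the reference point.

Computing each great-circle distance from (lat -26.580°, lon 7.600°):
C (lat -28.045°, lon 8.334°): 110.8 mi
D (lat -23.624°, lon 8.909°): 220.1 mi
A (lat -29.879°, lon 6.810°): 233.0 mi
B (lat -23.838°, lon 10.129°): 246.8 mi

C, D, A, B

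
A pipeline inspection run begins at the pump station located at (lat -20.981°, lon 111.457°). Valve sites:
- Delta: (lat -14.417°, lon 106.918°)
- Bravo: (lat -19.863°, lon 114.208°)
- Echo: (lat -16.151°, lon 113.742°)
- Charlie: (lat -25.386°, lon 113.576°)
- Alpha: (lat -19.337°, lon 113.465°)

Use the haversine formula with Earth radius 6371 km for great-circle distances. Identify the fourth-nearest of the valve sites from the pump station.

Distances from the pump station ((lat -20.981°, lon 111.457°)):
Alpha: 278.1 km
Bravo: 312.5 km
Charlie: 535.5 km
Echo: 588.6 km
Delta: 873.8 km
The fourth-nearest is Echo at 588.6 km.

Echo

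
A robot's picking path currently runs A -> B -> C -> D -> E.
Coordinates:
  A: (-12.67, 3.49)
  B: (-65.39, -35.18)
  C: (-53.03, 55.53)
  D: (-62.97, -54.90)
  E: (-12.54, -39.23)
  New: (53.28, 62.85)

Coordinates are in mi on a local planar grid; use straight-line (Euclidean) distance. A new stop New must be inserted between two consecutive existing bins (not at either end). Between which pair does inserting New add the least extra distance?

between C and D

Added distance for inserting New between each consecutive pair:
A–B: 177.3 mi
B–C: 168.9 mi
C–D: 161.2 mi
D–E: 234.1 mi
Smallest added distance is 161.2 mi, inserting between C and D.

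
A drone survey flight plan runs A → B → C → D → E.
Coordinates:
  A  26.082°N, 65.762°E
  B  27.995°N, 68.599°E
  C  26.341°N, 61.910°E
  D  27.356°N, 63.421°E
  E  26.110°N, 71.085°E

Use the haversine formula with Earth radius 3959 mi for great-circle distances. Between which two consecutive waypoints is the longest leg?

D–E

Leg distances:
A→B: 219.0 mi
B→C: 426.7 mi
C→D: 116.6 mi
D→E: 480.6 mi
The longest leg is D–E at 480.6 mi.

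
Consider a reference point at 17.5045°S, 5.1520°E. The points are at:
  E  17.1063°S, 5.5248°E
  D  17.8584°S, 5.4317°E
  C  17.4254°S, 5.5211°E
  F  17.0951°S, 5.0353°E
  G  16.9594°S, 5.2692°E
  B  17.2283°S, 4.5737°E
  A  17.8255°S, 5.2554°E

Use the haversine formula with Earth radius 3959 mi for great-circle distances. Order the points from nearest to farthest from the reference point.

A, C, F, D, E, G, B

Distances from the reference point:
A 17.8255°S, 5.2554°E: 23.2 mi
C 17.4254°S, 5.5211°E: 24.9 mi
F 17.0951°S, 5.0353°E: 29.3 mi
D 17.8584°S, 5.4317°E: 30.6 mi
E 17.1063°S, 5.5248°E: 36.9 mi
G 16.9594°S, 5.2692°E: 38.5 mi
B 17.2283°S, 4.5737°E: 42.6 mi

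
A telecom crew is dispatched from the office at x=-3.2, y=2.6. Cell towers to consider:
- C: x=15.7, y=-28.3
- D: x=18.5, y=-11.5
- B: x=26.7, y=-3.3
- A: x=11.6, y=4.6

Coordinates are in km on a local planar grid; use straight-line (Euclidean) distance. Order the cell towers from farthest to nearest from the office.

C, B, D, A

Computing each straight-line distance from x=-3.2, y=2.6:
C x=15.7, y=-28.3: 36.2 km
B x=26.7, y=-3.3: 30.5 km
D x=18.5, y=-11.5: 25.9 km
A x=11.6, y=4.6: 14.9 km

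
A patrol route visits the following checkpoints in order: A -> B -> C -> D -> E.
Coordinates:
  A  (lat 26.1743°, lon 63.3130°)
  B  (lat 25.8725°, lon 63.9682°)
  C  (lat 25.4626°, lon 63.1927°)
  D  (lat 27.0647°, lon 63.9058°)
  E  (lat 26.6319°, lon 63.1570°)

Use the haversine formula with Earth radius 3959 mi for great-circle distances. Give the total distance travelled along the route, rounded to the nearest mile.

276 mi

Leg distances:
A→B: 45.7 mi  (cumulative 45.7 mi)
B→C: 56.0 mi  (cumulative 101.7 mi)
C→D: 119.2 mi  (cumulative 220.9 mi)
D→E: 55.0 mi  (cumulative 275.9 mi)
Total route length ≈ 276 mi.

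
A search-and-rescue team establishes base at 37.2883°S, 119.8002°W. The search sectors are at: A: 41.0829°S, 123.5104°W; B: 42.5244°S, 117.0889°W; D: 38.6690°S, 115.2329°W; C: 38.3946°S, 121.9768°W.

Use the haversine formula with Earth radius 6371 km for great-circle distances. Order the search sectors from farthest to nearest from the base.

B, A, D, C

Distance from the base at 37.2883°S, 119.8002°W to each:
B 42.5244°S, 117.0889°W: 626.4 km
A 41.0829°S, 123.5104°W: 529.3 km
D 38.6690°S, 115.2329°W: 428.7 km
C 38.3946°S, 121.9768°W: 227.3 km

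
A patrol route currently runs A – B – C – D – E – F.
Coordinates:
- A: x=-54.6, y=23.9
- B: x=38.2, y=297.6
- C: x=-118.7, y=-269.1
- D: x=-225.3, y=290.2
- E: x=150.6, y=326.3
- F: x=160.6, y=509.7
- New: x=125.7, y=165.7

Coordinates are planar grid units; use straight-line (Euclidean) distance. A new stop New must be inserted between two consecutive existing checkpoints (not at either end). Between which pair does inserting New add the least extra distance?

between B and C

Added distance for inserting New between each consecutive pair:
A–B: 98.7
B–C: 69.0
C–D: 301.8
D–E: 157.3
E–F: 324.6
Smallest added distance is 69.0, inserting between B and C.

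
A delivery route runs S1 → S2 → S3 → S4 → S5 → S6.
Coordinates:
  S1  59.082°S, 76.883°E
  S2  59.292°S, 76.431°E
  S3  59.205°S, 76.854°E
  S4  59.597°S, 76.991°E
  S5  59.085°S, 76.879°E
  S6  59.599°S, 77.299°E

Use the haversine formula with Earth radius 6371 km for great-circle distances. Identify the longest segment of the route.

Leg distances:
S1→S2: 34.8 km
S2→S3: 25.9 km
S3→S4: 44.3 km
S4→S5: 57.3 km
S5→S6: 61.9 km
The longest leg is S5–S6 at 61.9 km.

S5–S6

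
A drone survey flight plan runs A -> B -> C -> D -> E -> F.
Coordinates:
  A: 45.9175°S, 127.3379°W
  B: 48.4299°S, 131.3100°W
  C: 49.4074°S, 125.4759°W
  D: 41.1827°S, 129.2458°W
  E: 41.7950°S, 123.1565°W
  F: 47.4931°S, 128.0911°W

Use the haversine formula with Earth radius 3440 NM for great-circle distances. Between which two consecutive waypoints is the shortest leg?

Leg distances:
A→B: 221.4 NM
B→C: 237.5 NM
C→D: 518.7 NM
D→E: 276.3 NM
E→F: 401.6 NM
The shortest leg is A–B at 221.4 NM.

A–B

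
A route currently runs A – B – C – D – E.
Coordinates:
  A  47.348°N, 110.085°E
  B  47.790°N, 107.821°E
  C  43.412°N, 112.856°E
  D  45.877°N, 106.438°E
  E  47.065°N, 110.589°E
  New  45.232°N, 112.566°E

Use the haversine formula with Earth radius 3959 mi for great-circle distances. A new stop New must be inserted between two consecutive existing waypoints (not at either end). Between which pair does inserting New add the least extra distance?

between B and C

Added distance for inserting New between each consecutive pair:
A–B: 364.8 mi
B–C: 25.0 mi
C–D: 67.9 mi
D–E: 244.0 mi
Smallest added distance is 25.0 mi, inserting between B and C.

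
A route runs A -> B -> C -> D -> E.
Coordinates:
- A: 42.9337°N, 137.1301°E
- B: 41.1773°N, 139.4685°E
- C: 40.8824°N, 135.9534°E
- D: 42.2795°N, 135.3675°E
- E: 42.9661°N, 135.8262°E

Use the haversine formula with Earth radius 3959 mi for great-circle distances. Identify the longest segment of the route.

Leg distances:
A→B: 170.6 mi
B→C: 184.3 mi
C→D: 101.2 mi
D→E: 52.9 mi
The longest leg is B–C at 184.3 mi.

B–C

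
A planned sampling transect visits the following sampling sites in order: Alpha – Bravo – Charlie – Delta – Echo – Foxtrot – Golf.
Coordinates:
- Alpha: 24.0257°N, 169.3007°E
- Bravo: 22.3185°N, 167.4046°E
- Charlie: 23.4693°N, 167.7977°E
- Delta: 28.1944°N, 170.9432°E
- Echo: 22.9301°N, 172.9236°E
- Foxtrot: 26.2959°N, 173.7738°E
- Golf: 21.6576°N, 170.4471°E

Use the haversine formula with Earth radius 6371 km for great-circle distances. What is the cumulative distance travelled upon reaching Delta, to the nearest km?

1018 km

Leg distances:
Alpha→Bravo: 271.3 km  (cumulative 271.3 km)
Bravo→Charlie: 134.1 km  (cumulative 405.4 km)
Charlie→Delta: 612.4 km  (cumulative 1017.9 km)
Cumulative distance at Delta ≈ 1018 km.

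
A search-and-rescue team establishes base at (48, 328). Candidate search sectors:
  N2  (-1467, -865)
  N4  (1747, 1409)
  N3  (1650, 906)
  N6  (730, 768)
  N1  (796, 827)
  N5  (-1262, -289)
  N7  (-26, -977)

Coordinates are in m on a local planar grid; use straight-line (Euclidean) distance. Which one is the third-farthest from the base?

Distances from the base ((48, 328)):
N4: 2013.7 m
N2: 1928.3 m
N3: 1703.1 m
N5: 1448.0 m
N7: 1307.1 m
N1: 899.2 m
N6: 811.6 m
The third-farthest is N3 at 1703.1 m.

N3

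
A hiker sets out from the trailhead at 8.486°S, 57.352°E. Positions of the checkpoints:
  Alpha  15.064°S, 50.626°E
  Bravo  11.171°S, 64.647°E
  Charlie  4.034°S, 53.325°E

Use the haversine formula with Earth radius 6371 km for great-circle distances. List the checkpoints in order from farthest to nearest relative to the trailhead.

Alpha, Bravo, Charlie

Computing each great-circle distance from 8.486°S, 57.352°E:
Alpha 15.064°S, 50.626°E: 1034.6 km
Bravo 11.171°S, 64.647°E: 853.1 km
Charlie 4.034°S, 53.325°E: 665.6 km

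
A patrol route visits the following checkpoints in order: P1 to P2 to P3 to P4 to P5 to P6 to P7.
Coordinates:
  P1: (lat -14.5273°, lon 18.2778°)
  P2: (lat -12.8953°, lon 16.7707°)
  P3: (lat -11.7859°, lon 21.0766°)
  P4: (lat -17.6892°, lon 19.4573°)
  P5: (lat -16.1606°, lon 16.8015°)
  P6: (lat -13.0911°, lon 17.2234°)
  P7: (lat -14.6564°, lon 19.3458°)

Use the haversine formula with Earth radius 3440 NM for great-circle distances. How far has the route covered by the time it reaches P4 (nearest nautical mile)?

759 NM

Leg distances:
P1→P2: 131.6 NM  (cumulative 131.6 NM)
P2→P3: 261.2 NM  (cumulative 392.8 NM)
P3→P4: 366.7 NM  (cumulative 759.5 NM)
Cumulative distance at P4 ≈ 759 NM.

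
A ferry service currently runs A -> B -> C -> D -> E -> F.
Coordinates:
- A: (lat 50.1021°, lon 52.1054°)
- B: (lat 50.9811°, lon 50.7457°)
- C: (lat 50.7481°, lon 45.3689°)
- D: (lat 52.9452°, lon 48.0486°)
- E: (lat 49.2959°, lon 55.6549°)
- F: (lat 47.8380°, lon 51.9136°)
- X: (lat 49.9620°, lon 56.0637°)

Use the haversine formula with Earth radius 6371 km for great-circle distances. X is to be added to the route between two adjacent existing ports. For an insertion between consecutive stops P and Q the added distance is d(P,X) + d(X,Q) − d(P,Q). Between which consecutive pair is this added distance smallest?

between D and E

Added distance for inserting X between each consecutive pair:
A–B: 539.0 km
B–C: 777.9 km
C–D: 1103.6 km
D–E: 58.4 km
E–F: 144.6 km
Smallest added distance is 58.4 km, inserting between D and E.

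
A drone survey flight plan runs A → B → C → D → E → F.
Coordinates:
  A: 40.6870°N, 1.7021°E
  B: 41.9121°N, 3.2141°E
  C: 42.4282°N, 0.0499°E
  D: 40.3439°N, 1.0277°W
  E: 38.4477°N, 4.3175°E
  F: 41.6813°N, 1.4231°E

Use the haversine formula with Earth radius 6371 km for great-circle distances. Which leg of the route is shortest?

Leg distances:
A→B: 185.8 km
B→C: 267.0 km
C→D: 248.6 km
D→E: 505.3 km
E→F: 435.8 km
The shortest leg is A–B at 185.8 km.

A–B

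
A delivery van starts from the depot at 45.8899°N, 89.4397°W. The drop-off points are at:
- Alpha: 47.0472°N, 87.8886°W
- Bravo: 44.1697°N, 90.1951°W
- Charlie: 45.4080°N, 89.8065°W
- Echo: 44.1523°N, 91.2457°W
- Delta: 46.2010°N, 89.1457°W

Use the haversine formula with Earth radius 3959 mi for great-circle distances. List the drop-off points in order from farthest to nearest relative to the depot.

Distance from the depot at 45.8899°N, 89.4397°W to each:
Echo 44.1523°N, 91.2457°W: 149.0 mi
Bravo 44.1697°N, 90.1951°W: 124.5 mi
Alpha 47.0472°N, 87.8886°W: 108.8 mi
Charlie 45.4080°N, 89.8065°W: 37.7 mi
Delta 46.2010°N, 89.1457°W: 25.7 mi

Echo, Bravo, Alpha, Charlie, Delta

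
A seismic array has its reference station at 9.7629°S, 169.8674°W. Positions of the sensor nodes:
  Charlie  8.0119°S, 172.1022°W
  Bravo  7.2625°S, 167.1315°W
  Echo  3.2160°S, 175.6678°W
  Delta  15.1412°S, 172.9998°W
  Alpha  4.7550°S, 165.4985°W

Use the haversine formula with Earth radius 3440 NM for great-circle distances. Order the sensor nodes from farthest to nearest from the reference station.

Echo, Alpha, Delta, Bravo, Charlie

Computing each great-circle distance from 9.7629°S, 169.8674°W:
Echo 3.2160°S, 175.6678°W: 523.5 NM
Alpha 4.7550°S, 165.4985°W: 397.6 NM
Delta 15.1412°S, 172.9998°W: 371.4 NM
Bravo 7.2625°S, 167.1315°W: 221.2 NM
Charlie 8.0119°S, 172.1022°W: 169.2 NM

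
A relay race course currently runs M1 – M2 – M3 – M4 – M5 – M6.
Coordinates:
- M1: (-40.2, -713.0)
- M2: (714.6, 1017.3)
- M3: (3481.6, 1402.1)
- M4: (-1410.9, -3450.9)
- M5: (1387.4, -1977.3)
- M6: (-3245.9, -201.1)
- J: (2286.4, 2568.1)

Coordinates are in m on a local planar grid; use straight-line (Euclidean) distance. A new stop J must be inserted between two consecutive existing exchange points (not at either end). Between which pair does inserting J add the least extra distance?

Added distance for inserting J between each consecutive pair:
M1–M2: 4342.6 m
M2–M3: 1084.2 m
M3–M4: 1842.5 m
M4–M5: 8534.7 m
M5–M6: 5858.0 m
Smallest added distance is 1084.2 m, inserting between M2 and M3.

between M2 and M3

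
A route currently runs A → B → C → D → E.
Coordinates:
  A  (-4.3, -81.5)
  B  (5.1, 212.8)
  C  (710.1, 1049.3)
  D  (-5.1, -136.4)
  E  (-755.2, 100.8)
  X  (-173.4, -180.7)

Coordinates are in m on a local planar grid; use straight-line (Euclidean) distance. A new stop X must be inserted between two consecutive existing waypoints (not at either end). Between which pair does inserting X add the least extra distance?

between D and E

Added distance for inserting X between each consecutive pair:
A–B: 333.7 m
B–C: 852.6 m
C–D: 303.8 m
D–E: 33.6 m
Smallest added distance is 33.6 m, inserting between D and E.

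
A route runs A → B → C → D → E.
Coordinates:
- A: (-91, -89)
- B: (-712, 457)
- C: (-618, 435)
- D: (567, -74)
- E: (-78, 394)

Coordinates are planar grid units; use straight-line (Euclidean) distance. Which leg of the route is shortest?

Leg distances:
A→B: 826.9
B→C: 96.5
C→D: 1289.7
D→E: 796.9
The shortest leg is B–C at 96.5.

B–C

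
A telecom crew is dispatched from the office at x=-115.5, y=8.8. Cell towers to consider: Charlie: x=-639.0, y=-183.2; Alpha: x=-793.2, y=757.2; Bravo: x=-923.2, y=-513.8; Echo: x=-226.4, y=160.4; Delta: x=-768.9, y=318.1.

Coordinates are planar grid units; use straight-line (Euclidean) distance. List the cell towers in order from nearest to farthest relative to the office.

Echo, Charlie, Delta, Bravo, Alpha

Computing each straight-line distance from x=-115.5, y=8.8:
Echo x=-226.4, y=160.4: 187.8
Charlie x=-639.0, y=-183.2: 557.6
Delta x=-768.9, y=318.1: 722.9
Bravo x=-923.2, y=-513.8: 962.0
Alpha x=-793.2, y=757.2: 1009.6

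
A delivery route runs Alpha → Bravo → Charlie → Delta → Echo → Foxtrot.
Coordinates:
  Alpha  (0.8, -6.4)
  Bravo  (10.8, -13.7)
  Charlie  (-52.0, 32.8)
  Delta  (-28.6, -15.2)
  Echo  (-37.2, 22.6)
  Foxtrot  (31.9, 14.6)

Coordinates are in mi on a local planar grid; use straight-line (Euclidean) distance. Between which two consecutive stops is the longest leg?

Bravo–Charlie

Leg distances:
Alpha→Bravo: 12.4 mi
Bravo→Charlie: 78.1 mi
Charlie→Delta: 53.4 mi
Delta→Echo: 38.8 mi
Echo→Foxtrot: 69.6 mi
The longest leg is Bravo–Charlie at 78.1 mi.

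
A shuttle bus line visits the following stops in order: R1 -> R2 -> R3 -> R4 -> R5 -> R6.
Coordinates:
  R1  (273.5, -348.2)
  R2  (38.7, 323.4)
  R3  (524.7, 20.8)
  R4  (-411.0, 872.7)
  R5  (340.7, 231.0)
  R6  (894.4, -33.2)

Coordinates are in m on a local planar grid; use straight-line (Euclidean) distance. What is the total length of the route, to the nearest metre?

4151 m

Leg distances:
R1→R2: 711.5 m  (cumulative 711.5 m)
R2→R3: 572.5 m  (cumulative 1284.0 m)
R3→R4: 1265.4 m  (cumulative 2549.4 m)
R4→R5: 988.3 m  (cumulative 3537.7 m)
R5→R6: 613.5 m  (cumulative 4151.2 m)
Total route length ≈ 4151 m.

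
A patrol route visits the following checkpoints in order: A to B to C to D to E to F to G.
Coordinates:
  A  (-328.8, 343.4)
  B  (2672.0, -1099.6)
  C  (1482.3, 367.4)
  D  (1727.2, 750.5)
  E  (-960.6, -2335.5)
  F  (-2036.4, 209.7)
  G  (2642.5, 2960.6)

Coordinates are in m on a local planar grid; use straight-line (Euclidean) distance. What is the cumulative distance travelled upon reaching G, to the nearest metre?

17956 m

Leg distances:
A→B: 3329.7 m  (cumulative 3329.7 m)
B→C: 1888.8 m  (cumulative 5218.5 m)
C→D: 454.7 m  (cumulative 5673.2 m)
D→E: 4092.4 m  (cumulative 9765.6 m)
E→F: 2763.2 m  (cumulative 12528.8 m)
F→G: 5427.7 m  (cumulative 17956.5 m)
Cumulative distance at G ≈ 17956 m.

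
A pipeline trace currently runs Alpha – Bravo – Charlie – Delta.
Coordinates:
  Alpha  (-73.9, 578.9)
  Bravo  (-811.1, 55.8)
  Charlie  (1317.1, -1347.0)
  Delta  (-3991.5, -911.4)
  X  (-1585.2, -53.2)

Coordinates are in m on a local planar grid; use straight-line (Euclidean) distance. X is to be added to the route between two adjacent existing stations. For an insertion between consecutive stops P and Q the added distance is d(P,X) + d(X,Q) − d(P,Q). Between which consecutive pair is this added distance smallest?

between Charlie and Delta

Added distance for inserting X between each consecutive pair:
Alpha–Bravo: 1516.0 m
Bravo–Charlie: 1410.4 m
Charlie–Delta: 405.9 m
Smallest added distance is 405.9 m, inserting between Charlie and Delta.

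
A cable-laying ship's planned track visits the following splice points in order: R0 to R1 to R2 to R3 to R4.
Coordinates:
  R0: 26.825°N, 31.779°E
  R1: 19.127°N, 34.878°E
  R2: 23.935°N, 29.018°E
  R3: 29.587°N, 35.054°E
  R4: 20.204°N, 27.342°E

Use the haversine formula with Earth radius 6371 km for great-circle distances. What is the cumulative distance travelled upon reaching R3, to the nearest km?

2589 km

Leg distances:
R0→R1: 912.8 km  (cumulative 912.8 km)
R1→R2: 808.0 km  (cumulative 1720.7 km)
R2→R3: 868.1 km  (cumulative 2588.8 km)
Cumulative distance at R3 ≈ 2589 km.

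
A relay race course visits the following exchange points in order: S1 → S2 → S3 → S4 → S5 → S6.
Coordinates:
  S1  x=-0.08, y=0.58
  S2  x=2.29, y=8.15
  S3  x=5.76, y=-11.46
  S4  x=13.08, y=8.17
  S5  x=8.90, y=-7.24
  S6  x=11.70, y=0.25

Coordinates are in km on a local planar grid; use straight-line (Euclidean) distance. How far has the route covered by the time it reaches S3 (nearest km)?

Leg distances:
S1→S2: 7.9 km  (cumulative 7.9 km)
S2→S3: 19.9 km  (cumulative 27.8 km)
Cumulative distance at S3 ≈ 28 km.

28 km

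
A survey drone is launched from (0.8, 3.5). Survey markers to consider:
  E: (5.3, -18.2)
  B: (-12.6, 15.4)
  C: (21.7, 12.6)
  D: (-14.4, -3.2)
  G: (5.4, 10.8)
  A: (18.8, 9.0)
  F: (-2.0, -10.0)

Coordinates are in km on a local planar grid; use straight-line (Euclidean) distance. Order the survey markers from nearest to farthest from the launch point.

G, F, D, B, A, E, C

Distances from the launch point:
G (5.4, 10.8): 8.6 km
F (-2.0, -10.0): 13.8 km
D (-14.4, -3.2): 16.6 km
B (-12.6, 15.4): 17.9 km
A (18.8, 9.0): 18.8 km
E (5.3, -18.2): 22.2 km
C (21.7, 12.6): 22.8 km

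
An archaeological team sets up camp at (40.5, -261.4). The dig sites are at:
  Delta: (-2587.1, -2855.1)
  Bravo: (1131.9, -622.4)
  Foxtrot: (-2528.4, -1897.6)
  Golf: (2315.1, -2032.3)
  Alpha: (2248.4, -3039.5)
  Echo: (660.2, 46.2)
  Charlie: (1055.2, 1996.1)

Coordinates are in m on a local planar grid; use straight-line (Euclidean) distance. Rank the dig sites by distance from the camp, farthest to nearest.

Delta, Alpha, Foxtrot, Golf, Charlie, Bravo, Echo

Distances from the camp:
Delta (-2587.1, -2855.1): 3692.1 m
Alpha (2248.4, -3039.5): 3548.6 m
Foxtrot (-2528.4, -1897.6): 3045.7 m
Golf (2315.1, -2032.3): 2882.7 m
Charlie (1055.2, 1996.1): 2475.1 m
Bravo (1131.9, -622.4): 1149.6 m
Echo (660.2, 46.2): 691.8 m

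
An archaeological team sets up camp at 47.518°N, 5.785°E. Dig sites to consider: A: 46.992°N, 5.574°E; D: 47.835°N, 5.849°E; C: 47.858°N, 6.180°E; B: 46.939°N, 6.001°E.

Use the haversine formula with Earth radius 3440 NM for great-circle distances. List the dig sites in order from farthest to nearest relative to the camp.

Computing each great-circle distance from 47.518°N, 5.785°E:
B 46.939°N, 6.001°E: 35.9 NM
A 46.992°N, 5.574°E: 32.7 NM
C 47.858°N, 6.180°E: 25.9 NM
D 47.835°N, 5.849°E: 19.2 NM

B, A, C, D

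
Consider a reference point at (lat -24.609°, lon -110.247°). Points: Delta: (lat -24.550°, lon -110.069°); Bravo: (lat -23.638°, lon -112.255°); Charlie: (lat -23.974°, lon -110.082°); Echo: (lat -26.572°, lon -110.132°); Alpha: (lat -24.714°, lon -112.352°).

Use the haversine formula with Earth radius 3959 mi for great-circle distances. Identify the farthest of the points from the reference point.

Bravo

Distances from the reference point ((lat -24.609°, lon -110.247°)):
Bravo: 143.3 mi
Echo: 135.8 mi
Alpha: 132.4 mi
Charlie: 45.1 mi
Delta: 11.9 mi
The farthest is Bravo at 143.3 mi.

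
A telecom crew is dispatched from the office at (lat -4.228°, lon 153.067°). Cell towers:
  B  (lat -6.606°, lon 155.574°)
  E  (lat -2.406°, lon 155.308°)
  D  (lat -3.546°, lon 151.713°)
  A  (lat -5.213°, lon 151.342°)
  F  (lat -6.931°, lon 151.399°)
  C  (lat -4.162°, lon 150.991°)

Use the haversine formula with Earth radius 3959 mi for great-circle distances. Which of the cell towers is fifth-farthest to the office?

A

Distances from the office ((lat -4.228°, lon 153.067°)):
B: 238.2 mi
F: 219.2 mi
E: 199.4 mi
C: 143.1 mi
A: 136.9 mi
D: 104.6 mi
The fifth-farthest is A at 136.9 mi.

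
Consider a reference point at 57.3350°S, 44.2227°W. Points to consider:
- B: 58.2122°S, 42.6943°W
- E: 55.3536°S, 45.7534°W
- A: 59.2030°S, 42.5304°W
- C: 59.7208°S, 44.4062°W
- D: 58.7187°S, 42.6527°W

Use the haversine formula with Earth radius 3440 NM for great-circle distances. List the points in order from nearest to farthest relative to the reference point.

Distances from the reference point:
B 58.2122°S, 42.6943°W: 71.9 NM
D 58.7187°S, 42.6527°W: 96.9 NM
A 59.2030°S, 42.5304°W: 124.2 NM
E 55.3536°S, 45.7534°W: 129.4 NM
C 59.7208°S, 44.4062°W: 143.4 NM

B, D, A, E, C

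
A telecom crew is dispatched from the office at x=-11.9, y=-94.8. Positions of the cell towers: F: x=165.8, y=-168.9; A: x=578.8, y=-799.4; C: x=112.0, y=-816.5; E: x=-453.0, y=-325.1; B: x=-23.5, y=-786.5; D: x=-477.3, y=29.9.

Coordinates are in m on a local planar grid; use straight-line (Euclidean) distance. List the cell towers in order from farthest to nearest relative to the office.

Distance from the office at x=-11.9, y=-94.8 to each:
A x=578.8, y=-799.4: 919.4 m
C x=112.0, y=-816.5: 732.3 m
B x=-23.5, y=-786.5: 691.8 m
E x=-453.0, y=-325.1: 497.6 m
D x=-477.3, y=29.9: 481.8 m
F x=165.8, y=-168.9: 192.5 m

A, C, B, E, D, F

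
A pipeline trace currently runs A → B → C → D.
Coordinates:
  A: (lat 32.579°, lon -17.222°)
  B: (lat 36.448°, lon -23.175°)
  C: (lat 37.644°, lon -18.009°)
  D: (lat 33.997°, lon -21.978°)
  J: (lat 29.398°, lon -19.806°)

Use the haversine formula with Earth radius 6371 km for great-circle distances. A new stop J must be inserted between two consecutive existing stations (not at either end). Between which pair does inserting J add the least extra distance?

Added distance for inserting J between each consecutive pair:
A–B: 581.0 km
B–C: 1299.0 km
C–D: 942.2 km
Smallest added distance is 581.0 km, inserting between A and B.

between A and B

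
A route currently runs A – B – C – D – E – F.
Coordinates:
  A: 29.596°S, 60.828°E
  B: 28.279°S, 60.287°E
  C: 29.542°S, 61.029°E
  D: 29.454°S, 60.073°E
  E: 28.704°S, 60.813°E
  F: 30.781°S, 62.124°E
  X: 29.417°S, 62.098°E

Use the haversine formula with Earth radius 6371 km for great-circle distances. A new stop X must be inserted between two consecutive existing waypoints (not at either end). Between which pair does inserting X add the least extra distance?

between E and F

Added distance for inserting X between each consecutive pair:
A–B: 186.0 km
B–C: 163.6 km
C–D: 207.5 km
D–E: 234.0 km
E–F: 36.3 km
Smallest added distance is 36.3 km, inserting between E and F.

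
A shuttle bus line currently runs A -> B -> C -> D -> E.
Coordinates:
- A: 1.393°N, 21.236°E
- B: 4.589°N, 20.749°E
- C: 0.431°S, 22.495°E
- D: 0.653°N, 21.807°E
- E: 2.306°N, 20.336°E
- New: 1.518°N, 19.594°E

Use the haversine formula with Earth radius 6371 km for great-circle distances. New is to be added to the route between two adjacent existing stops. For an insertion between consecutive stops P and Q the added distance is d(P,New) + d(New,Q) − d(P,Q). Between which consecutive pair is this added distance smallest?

between D and E

Added distance for inserting New between each consecutive pair:
A–B: 188.3 km
B–C: 162.4 km
C–D: 510.0 km
D–E: 138.5 km
Smallest added distance is 138.5 km, inserting between D and E.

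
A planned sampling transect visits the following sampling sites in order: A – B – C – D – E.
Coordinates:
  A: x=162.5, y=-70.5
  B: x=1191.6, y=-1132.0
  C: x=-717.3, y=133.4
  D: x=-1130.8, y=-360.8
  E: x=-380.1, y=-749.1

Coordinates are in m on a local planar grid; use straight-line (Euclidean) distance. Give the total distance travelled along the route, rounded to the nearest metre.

5258 m

Leg distances:
A→B: 1478.5 m  (cumulative 1478.5 m)
B→C: 2290.2 m  (cumulative 3768.7 m)
C→D: 644.4 m  (cumulative 4413.1 m)
D→E: 845.2 m  (cumulative 5258.2 m)
Total route length ≈ 5258 m.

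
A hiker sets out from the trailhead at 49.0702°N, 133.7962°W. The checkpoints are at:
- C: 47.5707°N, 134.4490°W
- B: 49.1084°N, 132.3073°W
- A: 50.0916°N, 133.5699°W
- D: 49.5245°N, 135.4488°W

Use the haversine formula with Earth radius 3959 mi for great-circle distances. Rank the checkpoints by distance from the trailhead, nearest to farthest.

B, A, D, C

Distance from the trailhead at 49.0702°N, 133.7962°W to each:
B 49.1084°N, 132.3073°W: 67.4 mi
A 50.0916°N, 133.5699°W: 71.3 mi
D 49.5245°N, 135.4488°W: 80.8 mi
C 47.5707°N, 134.4490°W: 107.9 mi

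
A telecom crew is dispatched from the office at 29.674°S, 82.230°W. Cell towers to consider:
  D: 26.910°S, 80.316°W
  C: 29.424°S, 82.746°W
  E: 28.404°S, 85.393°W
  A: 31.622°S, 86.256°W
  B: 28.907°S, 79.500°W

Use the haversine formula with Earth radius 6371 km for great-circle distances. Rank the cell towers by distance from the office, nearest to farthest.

Computing each great-circle distance from 29.674°S, 82.230°W:
C 29.424°S, 82.746°W: 57.1 km
B 28.907°S, 79.500°W: 278.1 km
E 28.404°S, 85.393°W: 338.4 km
D 26.910°S, 80.316°W: 360.0 km
A 31.622°S, 86.256°W: 441.8 km

C, B, E, D, A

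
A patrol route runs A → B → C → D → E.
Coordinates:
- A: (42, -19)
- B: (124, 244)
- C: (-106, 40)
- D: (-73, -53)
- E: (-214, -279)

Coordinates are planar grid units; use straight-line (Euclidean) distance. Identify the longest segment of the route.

B–C

Leg distances:
A→B: 275.5
B→C: 307.4
C→D: 98.7
D→E: 266.4
The longest leg is B–C at 307.4.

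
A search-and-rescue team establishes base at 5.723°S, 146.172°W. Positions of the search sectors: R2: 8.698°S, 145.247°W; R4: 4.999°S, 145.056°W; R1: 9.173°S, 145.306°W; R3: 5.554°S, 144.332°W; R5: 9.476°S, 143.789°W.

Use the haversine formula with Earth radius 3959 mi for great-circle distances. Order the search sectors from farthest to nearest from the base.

R5, R1, R2, R3, R4

Computing each great-circle distance from 5.723°S, 146.172°W:
R5 9.476°S, 143.789°W: 306.4 mi
R1 9.173°S, 145.306°W: 245.7 mi
R2 8.698°S, 145.247°W: 215.1 mi
R3 5.554°S, 144.332°W: 127.1 mi
R4 4.999°S, 145.056°W: 91.6 mi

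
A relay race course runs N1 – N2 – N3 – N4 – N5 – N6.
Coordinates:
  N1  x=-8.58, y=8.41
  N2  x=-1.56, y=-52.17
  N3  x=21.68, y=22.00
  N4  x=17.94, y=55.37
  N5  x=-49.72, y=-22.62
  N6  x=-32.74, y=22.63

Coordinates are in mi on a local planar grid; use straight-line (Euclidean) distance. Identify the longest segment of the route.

Leg distances:
N1→N2: 61.0 mi
N2→N3: 77.7 mi
N3→N4: 33.6 mi
N4→N5: 103.2 mi
N5→N6: 48.3 mi
The longest leg is N4–N5 at 103.2 mi.

N4–N5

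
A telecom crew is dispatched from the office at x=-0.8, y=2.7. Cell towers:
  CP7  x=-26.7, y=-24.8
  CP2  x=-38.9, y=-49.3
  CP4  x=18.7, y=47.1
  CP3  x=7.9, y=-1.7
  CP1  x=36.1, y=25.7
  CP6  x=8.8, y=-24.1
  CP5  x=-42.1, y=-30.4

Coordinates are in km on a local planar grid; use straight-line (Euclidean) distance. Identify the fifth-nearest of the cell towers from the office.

CP4

Distance to each, sorted:
CP3: 9.7 km
CP6: 28.5 km
CP7: 37.8 km
CP1: 43.5 km
CP4: 48.5 km
CP5: 52.9 km
CP2: 64.5 km
The fifth-nearest is CP4 at 48.5 km.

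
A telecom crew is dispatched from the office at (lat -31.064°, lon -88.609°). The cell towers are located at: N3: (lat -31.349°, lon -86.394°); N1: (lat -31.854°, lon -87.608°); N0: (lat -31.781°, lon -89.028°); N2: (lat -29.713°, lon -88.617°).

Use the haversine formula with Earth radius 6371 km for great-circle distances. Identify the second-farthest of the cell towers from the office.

Distances from the office ((lat -31.064°, lon -88.609°)):
N3: 213.0 km
N2: 150.2 km
N1: 129.3 km
N0: 89.1 km
The second-farthest is N2 at 150.2 km.

N2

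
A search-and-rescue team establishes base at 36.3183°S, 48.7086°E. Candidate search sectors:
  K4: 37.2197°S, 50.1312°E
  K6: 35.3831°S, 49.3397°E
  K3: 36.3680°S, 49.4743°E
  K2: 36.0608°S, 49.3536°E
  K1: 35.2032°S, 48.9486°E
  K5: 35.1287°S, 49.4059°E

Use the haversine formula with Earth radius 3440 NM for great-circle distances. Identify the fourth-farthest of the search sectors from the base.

K6

Distance to each, sorted:
K4: 87.2 NM
K5: 79.1 NM
K1: 68.0 NM
K6: 64.0 NM
K3: 37.1 NM
K2: 34.9 NM
The fourth-farthest is K6 at 64.0 NM.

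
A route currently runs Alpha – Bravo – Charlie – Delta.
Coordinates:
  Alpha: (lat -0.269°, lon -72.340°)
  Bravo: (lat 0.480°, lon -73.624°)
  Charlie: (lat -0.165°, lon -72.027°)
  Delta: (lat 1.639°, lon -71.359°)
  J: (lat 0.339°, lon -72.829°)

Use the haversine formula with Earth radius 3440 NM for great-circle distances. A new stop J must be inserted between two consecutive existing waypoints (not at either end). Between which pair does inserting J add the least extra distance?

Added distance for inserting J between each consecutive pair:
Alpha–Bravo: 6.1 NM
Bravo–Charlie: 1.9 NM
Charlie–Delta: 59.2 NM
Smallest added distance is 1.9 NM, inserting between Bravo and Charlie.

between Bravo and Charlie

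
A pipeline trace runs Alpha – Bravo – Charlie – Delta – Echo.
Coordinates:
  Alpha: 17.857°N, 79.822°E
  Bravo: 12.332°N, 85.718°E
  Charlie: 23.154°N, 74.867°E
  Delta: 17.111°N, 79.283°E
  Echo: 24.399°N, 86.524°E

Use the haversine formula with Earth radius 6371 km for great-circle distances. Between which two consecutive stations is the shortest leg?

Charlie–Delta

Leg distances:
Alpha→Bravo: 881.9 km
Bravo→Charlie: 1662.3 km
Charlie→Delta: 814.7 km
Delta→Echo: 1105.6 km
The shortest leg is Charlie–Delta at 814.7 km.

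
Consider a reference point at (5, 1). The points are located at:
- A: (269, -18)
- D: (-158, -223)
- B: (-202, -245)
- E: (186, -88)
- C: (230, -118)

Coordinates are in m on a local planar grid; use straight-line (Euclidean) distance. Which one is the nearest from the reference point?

Distance to each, sorted:
E: 201.7 m
C: 254.5 m
A: 264.7 m
D: 277.0 m
B: 321.5 m
The nearest is E at 201.7 m.

E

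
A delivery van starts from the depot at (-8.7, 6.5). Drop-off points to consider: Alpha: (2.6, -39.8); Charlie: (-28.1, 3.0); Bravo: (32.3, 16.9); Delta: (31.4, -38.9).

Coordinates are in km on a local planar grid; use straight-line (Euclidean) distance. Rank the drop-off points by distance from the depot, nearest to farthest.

Charlie, Bravo, Alpha, Delta

Distance from the depot at (-8.7, 6.5) to each:
Charlie (-28.1, 3.0): 19.7 km
Bravo (32.3, 16.9): 42.3 km
Alpha (2.6, -39.8): 47.7 km
Delta (31.4, -38.9): 60.6 km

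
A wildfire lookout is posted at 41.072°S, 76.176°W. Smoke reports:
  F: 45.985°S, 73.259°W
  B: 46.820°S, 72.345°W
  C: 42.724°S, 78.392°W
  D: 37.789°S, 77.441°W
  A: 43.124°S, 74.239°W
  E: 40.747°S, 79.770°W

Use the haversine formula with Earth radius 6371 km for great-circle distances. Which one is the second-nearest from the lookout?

A

Distance to each, sorted:
C: 259.6 km
A: 278.6 km
E: 304.2 km
D: 380.9 km
F: 594.7 km
B: 708.7 km
The second-nearest is A at 278.6 km.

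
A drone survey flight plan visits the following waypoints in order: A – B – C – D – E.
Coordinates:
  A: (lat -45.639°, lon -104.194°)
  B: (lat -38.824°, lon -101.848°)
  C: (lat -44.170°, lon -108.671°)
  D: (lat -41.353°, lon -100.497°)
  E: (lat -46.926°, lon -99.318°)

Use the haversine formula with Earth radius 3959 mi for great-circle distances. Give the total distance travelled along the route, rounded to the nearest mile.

1844 mi

Leg distances:
A→B: 485.9 mi  (cumulative 485.9 mi)
B→C: 510.7 mi  (cumulative 996.6 mi)
C→D: 457.8 mi  (cumulative 1454.4 mi)
D→E: 389.5 mi  (cumulative 1843.8 mi)
Total route length ≈ 1844 mi.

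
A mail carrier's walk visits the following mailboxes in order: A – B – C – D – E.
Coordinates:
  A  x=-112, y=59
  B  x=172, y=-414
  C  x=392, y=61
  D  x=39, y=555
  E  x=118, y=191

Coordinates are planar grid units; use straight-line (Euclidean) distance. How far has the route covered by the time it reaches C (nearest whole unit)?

Leg distances:
A→B: 551.7  (cumulative 551.7)
B→C: 523.5  (cumulative 1075.2)
Cumulative distance at C ≈ 1075.

1075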